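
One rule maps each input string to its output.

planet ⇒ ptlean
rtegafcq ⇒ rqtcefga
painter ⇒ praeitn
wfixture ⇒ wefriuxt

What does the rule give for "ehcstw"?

The rule is to take characters alternately from the front and the back (1st, last, 2nd, 2nd-last, ...).
Doing the same to "ehcstw": "ewhtcs".

ewhtcs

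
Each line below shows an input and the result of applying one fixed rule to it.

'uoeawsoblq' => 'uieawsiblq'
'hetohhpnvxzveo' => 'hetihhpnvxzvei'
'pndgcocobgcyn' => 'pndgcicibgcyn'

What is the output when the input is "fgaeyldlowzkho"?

fgaeyldliwzkhi

The transformation: replace every "o" with "i".
"fgaeyldlowzkho" → "fgaeyldliwzkhi".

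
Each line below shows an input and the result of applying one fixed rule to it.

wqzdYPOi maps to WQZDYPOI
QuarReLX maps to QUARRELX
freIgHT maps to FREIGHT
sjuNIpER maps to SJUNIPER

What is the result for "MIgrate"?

The transformation: convert every letter to uppercase.
For "MIgrate" the result is "MIGRATE".

MIGRATE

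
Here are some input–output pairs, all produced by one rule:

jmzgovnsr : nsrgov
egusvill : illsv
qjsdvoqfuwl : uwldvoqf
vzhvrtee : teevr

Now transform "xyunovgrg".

grgnov

In each case the input is transformed by: delete the first 3 characters, then move the last 3 characters to the front (rotate right by 3).
For "xyunovgrg", step one produces "novgrg"; step two turns that into "grgnov".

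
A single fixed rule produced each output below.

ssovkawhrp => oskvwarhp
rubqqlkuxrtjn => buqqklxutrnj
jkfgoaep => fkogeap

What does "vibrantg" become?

The rule is to delete the first character, then swap each adjacent pair of characters (1↔2, 3↔4, ...).
On "vibrantg" that produces "biartng".

biartng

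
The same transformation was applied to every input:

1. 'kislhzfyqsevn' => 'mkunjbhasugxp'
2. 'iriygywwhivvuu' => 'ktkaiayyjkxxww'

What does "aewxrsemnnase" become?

What's happening: shift every letter 2 places forward in the alphabet (wrapping around).
"aewxrsemnnase" → "cgyztugoppcug".

cgyztugoppcug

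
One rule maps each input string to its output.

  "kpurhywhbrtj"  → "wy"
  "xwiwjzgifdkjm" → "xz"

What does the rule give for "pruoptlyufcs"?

Looking at the pairs, the operation is to sort the characters into alphabetical order, then keep only the last 2 characters.
For "pruoptlyufcs", step one produces "cflopprstuuy"; step two turns that into "uy".
(Check on "xwiwjzgifdkjm": → "dfgiijjkmwwxz" → "xz" ✓)

uy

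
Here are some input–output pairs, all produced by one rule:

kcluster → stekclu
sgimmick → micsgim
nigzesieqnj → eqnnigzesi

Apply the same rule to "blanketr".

The rule is to delete the last character, then move the last 3 characters to the front (rotate right by 3).
Working it through for "blanketr": intermediate "blanket", final "ketblan".

ketblan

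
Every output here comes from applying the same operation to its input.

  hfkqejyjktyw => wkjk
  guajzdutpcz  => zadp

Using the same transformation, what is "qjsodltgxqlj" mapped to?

In each case the input is transformed by: move the last 2 characters to the front (rotate right by 2), then keep one character in every 3, starting at position 2 (positions 2nd, 5th, 8th, ...).
Applying both steps to "qjsodltgxqlj": "ljqjsodltgxq", then "jslx".
(Check on "hfkqejyjktyw": → "ywhfkqejyjkt" → "wkjk" ✓)

jslx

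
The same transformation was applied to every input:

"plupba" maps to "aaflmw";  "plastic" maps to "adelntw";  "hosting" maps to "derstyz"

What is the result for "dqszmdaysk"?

The pattern: shift every letter 11 places forward in the alphabet (wrapping around), then sort the characters into alphabetical order.
Starting from "dqszmdaysk": after the first operation, "obdkxoljdv"; after the second, "bddjkloovx".

bddjkloovx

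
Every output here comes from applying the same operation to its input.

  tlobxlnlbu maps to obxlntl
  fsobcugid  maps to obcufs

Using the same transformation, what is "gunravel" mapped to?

nragu

What's happening: delete the last 3 characters, then move the first 2 characters to the end (rotate left by 2).
Working it through for "gunravel": intermediate "gunra", final "nragu".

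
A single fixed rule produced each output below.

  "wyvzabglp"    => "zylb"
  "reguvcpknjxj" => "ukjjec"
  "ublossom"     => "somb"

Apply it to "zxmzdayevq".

The transformation: keep every other character starting from the second (positions 2nd, 4th, 6th, ...), then sort the characters into reverse alphabetical order.
"zxmzdayevq" → "xzaeq" → "zxqea".

zxqea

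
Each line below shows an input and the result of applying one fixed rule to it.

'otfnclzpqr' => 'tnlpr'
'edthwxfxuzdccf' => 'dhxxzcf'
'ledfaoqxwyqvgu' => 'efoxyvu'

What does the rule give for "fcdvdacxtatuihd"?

cvaxauh

The pattern: keep every other character starting from the second (positions 2nd, 4th, 6th, ...).
For "fcdvdacxtatuihd" the result is "cvaxauh".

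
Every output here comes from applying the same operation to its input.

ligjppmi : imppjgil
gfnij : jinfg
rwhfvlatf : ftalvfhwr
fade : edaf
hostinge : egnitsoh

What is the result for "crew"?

Rule — reverse the string.
On "crew" that produces "werc".

werc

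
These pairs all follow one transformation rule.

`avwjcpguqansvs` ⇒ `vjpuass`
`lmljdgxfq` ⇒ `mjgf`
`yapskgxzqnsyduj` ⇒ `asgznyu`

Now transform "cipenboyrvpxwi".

iebyvxi

The rule is to keep every other character starting from the second (positions 2nd, 4th, 6th, ...).
"cipenboyrvpxwi" → "iebyvxi".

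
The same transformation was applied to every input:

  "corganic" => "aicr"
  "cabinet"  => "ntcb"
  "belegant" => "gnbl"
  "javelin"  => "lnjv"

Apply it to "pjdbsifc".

The transformation: keep every other character starting from the first (positions 1st, 3rd, 5th, ...), then swap the front and back halves of the string.
For "pjdbsifc", step one produces "pdsf"; step two turns that into "sfpd".

sfpd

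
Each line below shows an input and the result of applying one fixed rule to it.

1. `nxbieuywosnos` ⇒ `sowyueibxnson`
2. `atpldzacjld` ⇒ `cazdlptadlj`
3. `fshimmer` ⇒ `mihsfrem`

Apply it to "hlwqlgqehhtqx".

hheqglqwlhxqt

In each case the input is transformed by: move the last 3 characters to the front (rotate right by 3), then reverse the string.
Applying both steps to "hlwqlgqehhtqx": "tqxhlwqlgqehh", then "hheqglqwlhxqt".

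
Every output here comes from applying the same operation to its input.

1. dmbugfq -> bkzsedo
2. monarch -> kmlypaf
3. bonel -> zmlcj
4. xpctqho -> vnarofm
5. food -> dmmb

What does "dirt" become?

bgpr

The transformation: shift every letter 2 places backward in the alphabet (wrapping around).
Doing the same to "dirt": "bgpr".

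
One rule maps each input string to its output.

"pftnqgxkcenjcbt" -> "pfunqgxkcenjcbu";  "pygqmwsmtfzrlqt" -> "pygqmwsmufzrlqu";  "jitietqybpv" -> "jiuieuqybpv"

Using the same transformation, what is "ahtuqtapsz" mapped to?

In each case the input is transformed by: replace every "t" with "u".
Doing the same to "ahtuqtapsz": "ahuuquapsz".

ahuuquapsz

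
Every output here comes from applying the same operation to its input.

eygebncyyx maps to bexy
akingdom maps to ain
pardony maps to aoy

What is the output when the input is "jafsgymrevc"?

afmv

The pattern: sort the characters into alphabetical order, then keep one character in every 3, starting at position 1 (positions 1st, 4th, 7th, ...).
Starting from "jafsgymrevc": after the first operation, "acefgjmrsvy"; after the second, "afmv".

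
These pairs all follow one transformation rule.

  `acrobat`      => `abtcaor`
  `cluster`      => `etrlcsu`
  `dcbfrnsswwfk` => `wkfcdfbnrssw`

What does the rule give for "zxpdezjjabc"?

The transformation: swap each adjacent pair of characters (1↔2, 3↔4, ...), then move the last 3 characters to the front (rotate right by 3).
For "zxpdezjjabc" the result is "bacxzdpzejj".

bacxzdpzejj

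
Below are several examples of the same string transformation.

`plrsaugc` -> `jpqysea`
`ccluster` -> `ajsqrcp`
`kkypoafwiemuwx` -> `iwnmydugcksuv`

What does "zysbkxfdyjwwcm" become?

The rule is to shift every letter 2 places backward in the alphabet (wrapping around), then delete the first character.
"zysbkxfdyjwwcm" → "xwqzivdbwhuuak" → "wqzivdbwhuuak".
(Check on "plrsaugc": → "njpqysea" → "jpqysea" ✓)

wqzivdbwhuuak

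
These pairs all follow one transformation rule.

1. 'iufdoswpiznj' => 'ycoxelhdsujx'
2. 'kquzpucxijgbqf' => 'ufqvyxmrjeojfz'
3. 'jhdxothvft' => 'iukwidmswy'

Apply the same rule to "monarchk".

Rule — reverse the string, then shift every letter 11 places backward in the alphabet (wrapping around).
Applying that to "monarchk" gives "zwrgpcdb".
(Check on "iufdoswpiznj": → "jnzipwsodfui" → "ycoxelhdsujx" ✓)

zwrgpcdb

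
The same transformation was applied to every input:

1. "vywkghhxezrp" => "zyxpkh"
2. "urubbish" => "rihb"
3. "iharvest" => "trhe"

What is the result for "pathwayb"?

hbaa

Looking at the pairs, the operation is to keep every other character starting from the second (positions 2nd, 4th, 6th, ...), then sort the characters into reverse alphabetical order.
Working it through for "pathwayb": intermediate "ahab", final "hbaa".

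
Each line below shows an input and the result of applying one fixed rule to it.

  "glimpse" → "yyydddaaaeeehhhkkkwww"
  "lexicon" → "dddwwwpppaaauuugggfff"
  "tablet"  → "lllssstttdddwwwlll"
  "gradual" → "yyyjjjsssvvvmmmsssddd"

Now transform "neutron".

The transformation: shift every letter 8 places backward in the alphabet (wrapping around), then repeat every character 3 times.
Doing the same to "neutron": "fffwwwmmmllljjjgggfff".

fffwwwmmmllljjjgggfff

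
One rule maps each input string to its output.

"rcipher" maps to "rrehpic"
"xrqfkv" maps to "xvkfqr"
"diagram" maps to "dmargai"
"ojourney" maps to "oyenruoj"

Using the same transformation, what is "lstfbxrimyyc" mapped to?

lcyymirxbfts

The rule is to move the first character to the end, then reverse the string.
So "lstfbxrimyyc" becomes "lcyymirxbfts".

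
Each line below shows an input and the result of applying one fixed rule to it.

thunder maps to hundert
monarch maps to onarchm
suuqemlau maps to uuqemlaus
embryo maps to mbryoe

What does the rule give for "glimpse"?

limpseg

What's happening: move the first character to the end.
Applying that to "glimpse" gives "limpseg".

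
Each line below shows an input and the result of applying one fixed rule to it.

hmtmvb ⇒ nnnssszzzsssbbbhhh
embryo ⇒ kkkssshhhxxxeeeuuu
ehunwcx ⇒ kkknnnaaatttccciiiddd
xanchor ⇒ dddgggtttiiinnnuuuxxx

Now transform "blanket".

What's happening: repeat every character 3 times, then shift every letter 6 places forward in the alphabet (wrapping around).
On "blanket" that produces "hhhrrrgggtttqqqkkkzzz".

hhhrrrgggtttqqqkkkzzz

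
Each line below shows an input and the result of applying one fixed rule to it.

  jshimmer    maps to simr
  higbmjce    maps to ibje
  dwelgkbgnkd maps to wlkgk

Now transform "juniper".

uie

Rule — keep every other character starting from the second (positions 2nd, 4th, 6th, ...).
Applying that to "juniper" gives "uie".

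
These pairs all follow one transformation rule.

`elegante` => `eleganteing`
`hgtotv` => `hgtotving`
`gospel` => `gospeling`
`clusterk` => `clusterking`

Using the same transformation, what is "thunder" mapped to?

thundering

Each output is the input with this applied: append "ing".
On "thunder" that produces "thundering".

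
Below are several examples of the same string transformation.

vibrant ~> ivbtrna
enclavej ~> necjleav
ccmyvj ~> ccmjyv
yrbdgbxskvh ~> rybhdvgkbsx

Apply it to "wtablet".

The pattern: move the first character to the end, then take characters alternately from the front and the back (1st, last, 2nd, 2nd-last, ...).
Applying both steps to "wtablet": "tabletw", then "twatbel".

twatbel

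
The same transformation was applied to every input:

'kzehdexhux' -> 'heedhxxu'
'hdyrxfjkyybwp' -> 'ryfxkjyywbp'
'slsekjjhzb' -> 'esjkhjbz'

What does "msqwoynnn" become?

Rule — delete the first 2 characters, then swap each adjacent pair of characters (1↔2, 3↔4, ...).
Working it through for "msqwoynnn": intermediate "qwoynnn", final "wqyonnn".
(Check on "slsekjjhzb": → "sekjjhzb" → "esjkhjbz" ✓)

wqyonnn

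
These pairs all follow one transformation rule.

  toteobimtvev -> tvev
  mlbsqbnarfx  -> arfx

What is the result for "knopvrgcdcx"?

The pattern: keep only the last 4 characters.
For "knopvrgcdcx" the result is "cdcx".

cdcx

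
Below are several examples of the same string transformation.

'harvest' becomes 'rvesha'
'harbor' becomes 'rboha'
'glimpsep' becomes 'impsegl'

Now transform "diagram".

agradi

Each output is the input with this applied: delete the last character, then move the first 2 characters to the end (rotate left by 2).
Applying both steps to "diagram": "diagra", then "agradi".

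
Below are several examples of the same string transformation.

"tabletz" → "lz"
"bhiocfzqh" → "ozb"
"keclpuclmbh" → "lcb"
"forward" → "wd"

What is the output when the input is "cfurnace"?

The rule is to move the first character to the end, then keep one character in every 3, starting at position 3 (positions 3rd, 6th, 9th, ...).
Starting from "cfurnace": after the first operation, "furnacec"; after the second, "rc".
(Check on "bhiocfzqh": → "hiocfzqhb" → "ozb" ✓)

rc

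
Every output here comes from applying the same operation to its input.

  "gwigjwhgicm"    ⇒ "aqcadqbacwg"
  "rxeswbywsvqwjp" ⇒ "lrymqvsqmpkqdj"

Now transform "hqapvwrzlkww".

The pattern: shift every letter 6 places backward in the alphabet (wrapping around).
Doing the same to "hqapvwrzlkww": "bkujpqltfeqq".

bkujpqltfeqq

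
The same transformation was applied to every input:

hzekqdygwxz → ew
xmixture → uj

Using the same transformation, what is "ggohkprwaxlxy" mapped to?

dd

What's happening: shift every letter 3 places backward in the alphabet (wrapping around), then keep only the first 2 characters.
On "ggohkprwaxlxy" that produces "dd".
(Check on "hzekqdygwxz": → "ewbhnavdtuw" → "ew" ✓)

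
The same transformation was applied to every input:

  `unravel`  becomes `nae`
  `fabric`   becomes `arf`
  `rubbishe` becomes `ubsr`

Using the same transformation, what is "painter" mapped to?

The rule is to swap the first and last characters, then keep every other character starting from the second (positions 2nd, 4th, 6th, ...).
For "painter", step one produces "raintep"; step two turns that into "ane".

ane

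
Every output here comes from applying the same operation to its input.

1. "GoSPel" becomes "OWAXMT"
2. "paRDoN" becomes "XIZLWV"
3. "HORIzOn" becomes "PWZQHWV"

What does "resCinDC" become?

Looking at the pairs, the operation is to shift every letter 8 places forward in the alphabet (wrapping around), then convert every letter to uppercase.
Working it through for "resCinDC": intermediate "zmaKqvLK", final "ZMAKQVLK".

ZMAKQVLK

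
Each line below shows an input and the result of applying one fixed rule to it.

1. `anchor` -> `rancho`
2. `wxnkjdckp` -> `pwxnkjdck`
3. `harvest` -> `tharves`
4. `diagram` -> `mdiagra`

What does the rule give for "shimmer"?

rshimme

In each case the input is transformed by: move the last character to the front.
"shimmer" → "rshimme".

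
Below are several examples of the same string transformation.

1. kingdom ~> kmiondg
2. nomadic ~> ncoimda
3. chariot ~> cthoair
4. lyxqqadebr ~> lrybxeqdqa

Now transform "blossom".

bmlooss

The rule is to take characters alternately from the front and the back (1st, last, 2nd, 2nd-last, ...).
"blossom" → "bmlooss".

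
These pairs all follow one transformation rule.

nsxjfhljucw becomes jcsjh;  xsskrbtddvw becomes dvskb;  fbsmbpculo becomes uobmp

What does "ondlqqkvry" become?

Each output is the input with this applied: keep every other character starting from the second (positions 2nd, 4th, 6th, ...), then move the first 3 characters to the end (rotate left by 3).
Starting from "ondlqqkvry": after the first operation, "nlqvy"; after the second, "vynlq".

vynlq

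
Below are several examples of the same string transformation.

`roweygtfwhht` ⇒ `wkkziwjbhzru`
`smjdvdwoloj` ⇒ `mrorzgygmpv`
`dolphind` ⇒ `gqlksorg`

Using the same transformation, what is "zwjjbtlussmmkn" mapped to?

Rule — reverse the string, then shift every letter 3 places forward in the alphabet (wrapping around).
Starting from "zwjjbtlussmmkn": after the first operation, "nkmmssultbjjwz"; after the second, "qnppvvxowemmzc".

qnppvvxowemmzc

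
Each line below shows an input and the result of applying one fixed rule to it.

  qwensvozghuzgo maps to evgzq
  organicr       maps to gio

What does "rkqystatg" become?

qtg

What's happening: move the first 2 characters to the end (rotate left by 2), then keep one character in every 3, starting at position 1 (positions 1st, 4th, 7th, ...).
Applying both steps to "rkqystatg": "qystatgrk", then "qtg".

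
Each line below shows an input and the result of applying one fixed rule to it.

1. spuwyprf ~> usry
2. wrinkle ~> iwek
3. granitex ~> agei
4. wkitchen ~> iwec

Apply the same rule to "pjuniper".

Each output is the input with this applied: keep every other character starting from the first (positions 1st, 3rd, 5th, ...), then swap each adjacent pair of characters (1↔2, 3↔4, ...).
Starting from "pjuniper": after the first operation, "puie"; after the second, "upei".
(Check on "spuwyprf": → "suyr" → "usry" ✓)

upei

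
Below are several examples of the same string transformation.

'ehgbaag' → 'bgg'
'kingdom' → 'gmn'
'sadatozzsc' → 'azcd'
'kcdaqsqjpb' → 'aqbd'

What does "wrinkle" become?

nei

What's happening: move the first 3 characters to the end (rotate left by 3), then keep one character in every 3, starting at position 1 (positions 1st, 4th, 7th, ...).
"wrinkle" → "nklewri" → "nei".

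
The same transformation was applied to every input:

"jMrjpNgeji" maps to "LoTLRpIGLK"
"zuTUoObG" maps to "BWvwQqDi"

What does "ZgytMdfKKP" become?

Rule — shift every letter 2 places forward in the alphabet (wrapping around), then flip the case of every letter.
Applying that to "ZgytMdfKKP" gives "bIAVoFHmmr".

bIAVoFHmmr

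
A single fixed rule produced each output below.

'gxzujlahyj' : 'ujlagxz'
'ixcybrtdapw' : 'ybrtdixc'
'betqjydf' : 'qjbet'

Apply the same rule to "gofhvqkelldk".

hvqkelgof

Rule — delete the last 3 characters, then move the first 3 characters to the end (rotate left by 3).
For "gofhvqkelldk", step one produces "gofhvqkel"; step two turns that into "hvqkelgof".
(Check on "gxzujlahyj": → "gxzujla" → "ujlagxz" ✓)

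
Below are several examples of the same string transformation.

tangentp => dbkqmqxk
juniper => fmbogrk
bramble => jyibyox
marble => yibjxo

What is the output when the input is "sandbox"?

aylupxk

Rule — move the first 3 characters to the end (rotate left by 3), then shift every letter 3 places backward in the alphabet (wrapping around).
Applying both steps to "sandbox": "dboxsan", then "aylupxk".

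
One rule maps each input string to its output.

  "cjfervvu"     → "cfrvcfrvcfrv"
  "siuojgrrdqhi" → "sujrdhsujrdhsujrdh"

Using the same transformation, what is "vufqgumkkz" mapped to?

Each output is the input with this applied: keep every other character starting from the first (positions 1st, 3rd, 5th, ...), then write the whole string 3 times in a row.
So "vufqgumkkz" becomes "vfgmkvfgmkvfgmk".

vfgmkvfgmkvfgmk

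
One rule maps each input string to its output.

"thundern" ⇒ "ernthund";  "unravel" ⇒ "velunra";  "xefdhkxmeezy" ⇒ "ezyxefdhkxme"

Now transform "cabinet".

netcabi

What's happening: move the last 3 characters to the front (rotate right by 3).
Doing the same to "cabinet": "netcabi".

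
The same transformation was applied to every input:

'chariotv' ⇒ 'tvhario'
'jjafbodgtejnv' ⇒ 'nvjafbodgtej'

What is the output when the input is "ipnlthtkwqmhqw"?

Rule — delete the first character, then move the last 2 characters to the front (rotate right by 2).
"ipnlthtkwqmhqw" → "pnlthtkwqmhqw" → "qwpnlthtkwqmh".

qwpnlthtkwqmh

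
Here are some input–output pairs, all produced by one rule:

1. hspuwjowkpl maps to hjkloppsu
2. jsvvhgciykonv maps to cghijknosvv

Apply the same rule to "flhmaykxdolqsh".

What's happening: sort the characters into alphabetical order, then delete the last 2 characters.
For "flhmaykxdolqsh", step one produces "adfhhkllmoqsxy"; step two turns that into "adfhhkllmoqs".

adfhhkllmoqs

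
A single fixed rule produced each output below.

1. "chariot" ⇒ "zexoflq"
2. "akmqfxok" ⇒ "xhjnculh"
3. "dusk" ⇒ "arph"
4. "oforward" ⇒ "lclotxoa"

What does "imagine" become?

fjxdfkb

In each case the input is transformed by: shift every letter 3 places backward in the alphabet (wrapping around).
Applying that to "imagine" gives "fjxdfkb".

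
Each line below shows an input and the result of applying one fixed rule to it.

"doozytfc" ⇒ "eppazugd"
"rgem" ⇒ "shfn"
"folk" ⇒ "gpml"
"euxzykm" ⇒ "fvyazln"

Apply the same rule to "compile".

The rule is to shift every letter 1 place forward in the alphabet (wrapping around).
"compile" → "dpnqjmf".

dpnqjmf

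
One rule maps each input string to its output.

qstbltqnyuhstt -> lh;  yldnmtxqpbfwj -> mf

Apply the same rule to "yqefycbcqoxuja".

Each output is the input with this applied: keep every other character starting from the first (positions 1st, 3rd, 5th, ...), then keep one character in every 3, starting at position 3 (positions 3rd, 6th, 9th, ...).
Applying both steps to "yqefycbcqoxuja": "yeybqxj", then "yx".

yx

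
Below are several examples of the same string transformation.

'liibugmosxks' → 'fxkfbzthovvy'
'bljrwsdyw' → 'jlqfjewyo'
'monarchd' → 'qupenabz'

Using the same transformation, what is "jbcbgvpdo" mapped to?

bqcitopow

Rule — shift every letter 13 places forward in the alphabet (wrapping around) — i.e. ROT13, then reverse the string.
On "jbcbgvpdo": the first step gives "wopoticqb", and the second then gives "bqcitopow".
(Check on "bljrwsdyw": → "oywejfqlj" → "jlqfjewyo" ✓)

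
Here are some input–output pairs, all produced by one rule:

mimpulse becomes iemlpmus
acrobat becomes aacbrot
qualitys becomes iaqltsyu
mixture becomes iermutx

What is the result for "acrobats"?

aacbrots

The rule is to sort the characters into alphabetical order, then swap each adjacent pair of characters (1↔2, 3↔4, ...).
"acrobats" → "aabcorst" → "aacbrots".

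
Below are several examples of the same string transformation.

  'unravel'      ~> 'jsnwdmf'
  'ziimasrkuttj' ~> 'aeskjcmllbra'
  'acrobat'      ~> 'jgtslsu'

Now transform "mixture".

Rule — move the first 2 characters to the end (rotate left by 2), then shift every letter 8 places backward in the alphabet (wrapping around).
Working it through for "mixture": intermediate "xturemi", final "plmjwea".

plmjwea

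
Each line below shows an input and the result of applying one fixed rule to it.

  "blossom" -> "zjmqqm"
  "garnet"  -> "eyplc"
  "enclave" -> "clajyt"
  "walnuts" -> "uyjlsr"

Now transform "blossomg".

Rule — shift every letter 2 places backward in the alphabet (wrapping around), then delete the last character.
On "blossomg": the first step gives "zjmqqmke", and the second then gives "zjmqqmk".

zjmqqmk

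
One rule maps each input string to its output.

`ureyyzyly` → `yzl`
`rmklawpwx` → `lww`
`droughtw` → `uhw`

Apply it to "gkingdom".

The transformation: delete the first 3 characters, then keep every other character starting from the first (positions 1st, 3rd, 5th, ...).
For "gkingdom", step one produces "ngdom"; step two turns that into "ndm".

ndm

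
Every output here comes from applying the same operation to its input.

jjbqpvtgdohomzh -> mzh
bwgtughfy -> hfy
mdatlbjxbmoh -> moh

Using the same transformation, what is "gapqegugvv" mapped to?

gvv

The rule is to keep only the last 3 characters.
For "gapqegugvv" the result is "gvv".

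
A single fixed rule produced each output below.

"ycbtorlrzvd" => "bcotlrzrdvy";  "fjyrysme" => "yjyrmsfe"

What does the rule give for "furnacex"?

ruanecfx

In each case the input is transformed by: move the first character to the end, then swap each adjacent pair of characters (1↔2, 3↔4, ...).
"furnacex" → "ruanecfx".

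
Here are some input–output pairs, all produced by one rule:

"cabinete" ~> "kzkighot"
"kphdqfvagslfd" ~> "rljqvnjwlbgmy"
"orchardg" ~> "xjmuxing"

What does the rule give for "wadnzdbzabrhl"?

In each case the input is transformed by: move the last 3 characters to the front (rotate right by 3), then shift every letter 6 places forward in the alphabet (wrapping around).
On "wadnzdbzabrhl": the first step gives "rhlwadnzdbzab", and the second then gives "xnrcgjtfjhfgh".

xnrcgjtfjhfgh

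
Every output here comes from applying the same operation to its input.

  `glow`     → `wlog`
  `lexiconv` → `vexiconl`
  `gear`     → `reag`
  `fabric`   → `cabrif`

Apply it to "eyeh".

hyee

The pattern: swap the first and last characters.
"eyeh" → "hyee".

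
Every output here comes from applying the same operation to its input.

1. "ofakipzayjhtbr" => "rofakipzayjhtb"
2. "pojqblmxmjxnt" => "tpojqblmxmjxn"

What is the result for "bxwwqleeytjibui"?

ibxwwqleeytjibu

Each output is the input with this applied: move the last character to the front.
For "bxwwqleeytjibui" the result is "ibxwwqleeytjibu".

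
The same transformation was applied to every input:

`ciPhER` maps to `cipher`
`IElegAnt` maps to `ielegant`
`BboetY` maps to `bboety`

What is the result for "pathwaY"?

pathway

The pattern: convert every letter to lowercase.
So "pathwaY" becomes "pathway".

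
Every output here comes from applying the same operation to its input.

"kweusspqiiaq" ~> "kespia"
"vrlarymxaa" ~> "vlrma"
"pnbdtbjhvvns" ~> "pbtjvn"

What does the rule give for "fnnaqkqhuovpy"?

In each case the input is transformed by: keep every other character starting from the first (positions 1st, 3rd, 5th, ...).
On "fnnaqkqhuovpy" that produces "fnqquvy".

fnqquvy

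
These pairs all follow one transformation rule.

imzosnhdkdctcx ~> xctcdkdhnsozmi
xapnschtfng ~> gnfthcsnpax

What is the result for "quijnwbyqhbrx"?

The rule is to reverse the string.
On "quijnwbyqhbrx" that produces "xrbhqybwnjiuq".

xrbhqybwnjiuq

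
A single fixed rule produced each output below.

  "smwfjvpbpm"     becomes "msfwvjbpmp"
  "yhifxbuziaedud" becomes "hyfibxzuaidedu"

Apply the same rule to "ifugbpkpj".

Rule — swap each adjacent pair of characters (1↔2, 3↔4, ...).
So "ifugbpkpj" becomes "figupbpkj".

figupbpkj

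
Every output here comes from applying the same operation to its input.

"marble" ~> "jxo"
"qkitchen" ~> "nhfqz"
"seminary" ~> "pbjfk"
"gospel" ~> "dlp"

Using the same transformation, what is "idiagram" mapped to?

Looking at the pairs, the operation is to shift every letter 3 places backward in the alphabet (wrapping around), then delete the last 3 characters.
On "idiagram" that produces "fafxd".

fafxd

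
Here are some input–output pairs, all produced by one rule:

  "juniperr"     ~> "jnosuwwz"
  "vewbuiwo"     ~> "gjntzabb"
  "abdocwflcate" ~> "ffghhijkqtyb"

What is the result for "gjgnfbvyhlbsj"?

ggkllmooqsxad

Each output is the input with this applied: sort the characters into alphabetical order, then shift every letter 5 places forward in the alphabet (wrapping around).
On "gjgnfbvyhlbsj": the first step gives "bbfgghjjlnsvy", and the second then gives "ggkllmooqsxad".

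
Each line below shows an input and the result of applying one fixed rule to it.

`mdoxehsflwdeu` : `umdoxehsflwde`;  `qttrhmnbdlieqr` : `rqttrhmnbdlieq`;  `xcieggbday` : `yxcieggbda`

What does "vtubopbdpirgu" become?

In each case the input is transformed by: move the last character to the front.
So "vtubopbdpirgu" becomes "uvtubopbdpirg".

uvtubopbdpirg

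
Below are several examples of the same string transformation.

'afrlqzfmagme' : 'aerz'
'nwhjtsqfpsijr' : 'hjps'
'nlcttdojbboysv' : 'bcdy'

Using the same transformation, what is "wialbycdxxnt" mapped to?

atxy

In each case the input is transformed by: keep one character in every 3, starting at position 3 (positions 3rd, 6th, 9th, ...), then sort the characters into alphabetical order.
Doing the same to "wialbycdxxnt": "atxy".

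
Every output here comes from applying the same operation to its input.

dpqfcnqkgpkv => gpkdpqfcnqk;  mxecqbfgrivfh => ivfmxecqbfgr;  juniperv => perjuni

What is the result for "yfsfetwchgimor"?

imoyfsfetwchg

Each output is the input with this applied: delete the last character, then move the last 3 characters to the front (rotate right by 3).
Starting from "yfsfetwchgimor": after the first operation, "yfsfetwchgimo"; after the second, "imoyfsfetwchg".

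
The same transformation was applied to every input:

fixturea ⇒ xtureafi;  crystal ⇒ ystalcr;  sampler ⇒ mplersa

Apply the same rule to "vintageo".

ntageovi

Looking at the pairs, the operation is to move the first 2 characters to the end (rotate left by 2).
So "vintageo" becomes "ntageovi".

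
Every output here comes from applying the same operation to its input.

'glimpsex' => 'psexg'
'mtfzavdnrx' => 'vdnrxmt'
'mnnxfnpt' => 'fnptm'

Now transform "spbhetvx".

The rule is to swap the front and back halves of the string, then delete the last 3 characters.
Doing the same to "spbhetvx": "etvxs".

etvxs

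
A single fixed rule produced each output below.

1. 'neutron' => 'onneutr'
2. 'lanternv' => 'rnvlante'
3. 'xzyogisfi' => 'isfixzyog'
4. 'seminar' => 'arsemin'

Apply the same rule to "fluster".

What's happening: move the first 3 characters to the end (rotate left by 3), then move the first 2 characters to the end (rotate left by 2).
For "fluster", step one produces "sterflu"; step two turns that into "erflust".

erflust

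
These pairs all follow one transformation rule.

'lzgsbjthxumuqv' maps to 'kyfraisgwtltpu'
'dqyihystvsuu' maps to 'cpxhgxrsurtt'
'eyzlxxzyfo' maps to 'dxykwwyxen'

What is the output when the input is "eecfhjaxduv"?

Rule — shift every letter 1 place backward in the alphabet (wrapping around).
Applying that to "eecfhjaxduv" gives "ddbegizwctu".

ddbegizwctu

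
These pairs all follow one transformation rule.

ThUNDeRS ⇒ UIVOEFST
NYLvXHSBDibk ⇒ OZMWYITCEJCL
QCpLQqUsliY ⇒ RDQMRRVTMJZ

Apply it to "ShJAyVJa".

TIKBZWKB

The rule is to shift every letter 1 place forward in the alphabet (wrapping around), then convert every letter to uppercase.
Starting from "ShJAyVJa": after the first operation, "TiKBzWKb"; after the second, "TIKBZWKB".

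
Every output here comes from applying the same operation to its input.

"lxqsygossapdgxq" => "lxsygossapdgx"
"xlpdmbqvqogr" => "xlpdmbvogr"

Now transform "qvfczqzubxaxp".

vfczzubxaxp

Each output is the input with this applied: remove every "q".
On "qvfczqzubxaxp" that produces "vfczzubxaxp".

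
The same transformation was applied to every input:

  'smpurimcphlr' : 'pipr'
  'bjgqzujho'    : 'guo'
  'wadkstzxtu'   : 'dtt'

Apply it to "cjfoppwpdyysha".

fpds

Looking at the pairs, the operation is to keep one character in every 3, starting at position 3 (positions 3rd, 6th, 9th, ...).
So "cjfoppwpdyysha" becomes "fpds".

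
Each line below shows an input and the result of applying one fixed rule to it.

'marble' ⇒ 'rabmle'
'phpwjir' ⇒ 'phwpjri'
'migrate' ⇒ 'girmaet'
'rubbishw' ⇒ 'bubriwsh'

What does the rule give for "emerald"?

Each output is the input with this applied: move the first 2 characters to the end (rotate left by 2), then take characters alternately from the front and the back (1st, last, 2nd, 2nd-last, ...).
For "emerald", step one produces "eraldem"; step two turns that into "emreadl".

emreadl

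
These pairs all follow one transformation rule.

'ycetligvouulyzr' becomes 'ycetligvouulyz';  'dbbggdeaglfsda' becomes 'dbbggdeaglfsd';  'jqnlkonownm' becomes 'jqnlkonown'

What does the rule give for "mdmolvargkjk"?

mdmolvargkj

Rule — delete the last character.
For "mdmolvargkjk" the result is "mdmolvargkj".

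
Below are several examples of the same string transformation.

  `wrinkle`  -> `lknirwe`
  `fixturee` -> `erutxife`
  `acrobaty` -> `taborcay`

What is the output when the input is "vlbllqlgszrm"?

rzsglqllblvm

Looking at the pairs, the operation is to move the last character to the front, then reverse the string.
"vlbllqlgszrm" → "mvlbllqlgszr" → "rzsglqllblvm".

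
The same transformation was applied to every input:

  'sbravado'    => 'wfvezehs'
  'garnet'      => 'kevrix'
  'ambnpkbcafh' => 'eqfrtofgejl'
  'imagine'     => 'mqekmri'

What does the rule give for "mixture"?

Looking at the pairs, the operation is to shift every letter 4 places forward in the alphabet (wrapping around).
On "mixture" that produces "qmbxyvi".

qmbxyvi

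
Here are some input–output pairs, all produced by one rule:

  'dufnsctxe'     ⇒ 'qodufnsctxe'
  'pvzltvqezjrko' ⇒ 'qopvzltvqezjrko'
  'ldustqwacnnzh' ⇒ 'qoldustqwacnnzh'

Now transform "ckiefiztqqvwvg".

The transformation: prepend "qo".
Applying that to "ckiefiztqqvwvg" gives "qockiefiztqqvwvg".

qockiefiztqqvwvg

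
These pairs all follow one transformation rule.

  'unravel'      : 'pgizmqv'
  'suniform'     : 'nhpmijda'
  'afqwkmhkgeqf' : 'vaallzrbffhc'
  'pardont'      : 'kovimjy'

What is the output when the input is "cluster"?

xmgzpon

What's happening: shift every letter 5 places backward in the alphabet (wrapping around), then take characters alternately from the front and the back (1st, last, 2nd, 2nd-last, ...).
Doing the same to "cluster": "xmgzpon".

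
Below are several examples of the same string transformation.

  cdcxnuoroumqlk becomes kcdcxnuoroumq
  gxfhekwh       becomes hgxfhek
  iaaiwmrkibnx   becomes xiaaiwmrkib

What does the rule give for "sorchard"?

The transformation: move the last 2 characters to the front (rotate right by 2), then delete the first character.
Starting from "sorchard": after the first operation, "rdsorcha"; after the second, "dsorcha".

dsorcha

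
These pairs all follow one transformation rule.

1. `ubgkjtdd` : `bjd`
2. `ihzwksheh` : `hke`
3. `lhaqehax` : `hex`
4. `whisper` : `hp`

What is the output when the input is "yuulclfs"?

ucs

The pattern: keep one character in every 3, starting at position 2 (positions 2nd, 5th, 8th, ...).
So "yuulclfs" becomes "ucs".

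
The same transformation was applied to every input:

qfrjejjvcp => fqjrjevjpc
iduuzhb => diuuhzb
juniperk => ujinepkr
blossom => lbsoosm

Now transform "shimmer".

The pattern: swap each adjacent pair of characters (1↔2, 3↔4, ...).
"shimmer" → "hsmiemr".

hsmiemr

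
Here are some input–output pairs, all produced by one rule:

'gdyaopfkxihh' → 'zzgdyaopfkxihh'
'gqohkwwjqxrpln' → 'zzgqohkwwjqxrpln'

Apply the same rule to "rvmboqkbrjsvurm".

zzrvmboqkbrjsvurm

What's happening: prepend "zz".
So "rvmboqkbrjsvurm" becomes "zzrvmboqkbrjsvurm".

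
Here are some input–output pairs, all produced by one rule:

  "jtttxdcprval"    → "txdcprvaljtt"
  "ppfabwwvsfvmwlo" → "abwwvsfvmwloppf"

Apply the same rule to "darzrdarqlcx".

zrdarqlcxdar

Looking at the pairs, the operation is to move the first 3 characters to the end (rotate left by 3).
Applying that to "darzrdarqlcx" gives "zrdarqlcxdar".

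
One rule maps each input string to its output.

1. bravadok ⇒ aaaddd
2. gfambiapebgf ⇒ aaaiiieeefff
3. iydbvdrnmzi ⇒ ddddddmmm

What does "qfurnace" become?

In each case the input is transformed by: keep one character in every 3, starting at position 3 (positions 3rd, 6th, 9th, ...), then repeat every character 3 times.
Working it through for "qfurnace": intermediate "ua", final "uuuaaa".

uuuaaa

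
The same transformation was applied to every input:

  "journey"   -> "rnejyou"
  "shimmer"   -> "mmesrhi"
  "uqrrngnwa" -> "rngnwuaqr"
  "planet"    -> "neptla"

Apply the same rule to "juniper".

Looking at the pairs, the operation is to swap the first and last characters, then move the first 3 characters to the end (rotate left by 3).
For "juniper", step one produces "runipej"; step two turns that into "ipejrun".
(Check on "planet": → "tlanep" → "neptla" ✓)

ipejrun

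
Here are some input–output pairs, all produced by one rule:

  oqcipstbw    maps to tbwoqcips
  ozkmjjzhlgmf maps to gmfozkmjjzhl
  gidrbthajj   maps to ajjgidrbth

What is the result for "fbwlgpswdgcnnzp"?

nzpfbwlgpswdgcn

The transformation: move the last 3 characters to the front (rotate right by 3).
Applying that to "fbwlgpswdgcnnzp" gives "nzpfbwlgpswdgcn".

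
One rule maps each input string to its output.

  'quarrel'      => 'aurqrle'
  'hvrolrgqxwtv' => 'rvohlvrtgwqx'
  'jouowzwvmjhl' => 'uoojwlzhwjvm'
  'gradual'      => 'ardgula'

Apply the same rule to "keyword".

yewkodr

Looking at the pairs, the operation is to move the first 2 characters to the end (rotate left by 2), then take characters alternately from the front and the back (1st, last, 2nd, 2nd-last, ...).
Starting from "keyword": after the first operation, "ywordke"; after the second, "yewkodr".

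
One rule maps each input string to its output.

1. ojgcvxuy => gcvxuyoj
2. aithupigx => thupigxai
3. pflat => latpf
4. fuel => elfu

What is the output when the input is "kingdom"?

What's happening: move the first 2 characters to the end (rotate left by 2).
On "kingdom" that produces "ngdomki".

ngdomki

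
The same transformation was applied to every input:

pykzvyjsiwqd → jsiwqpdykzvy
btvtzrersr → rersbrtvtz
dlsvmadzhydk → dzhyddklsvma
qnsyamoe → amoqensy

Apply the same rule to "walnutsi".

utswialn

Each output is the input with this applied: swap the first and last characters, then swap the front and back halves of the string.
For "walnutsi", step one produces "ialnutsw"; step two turns that into "utswialn".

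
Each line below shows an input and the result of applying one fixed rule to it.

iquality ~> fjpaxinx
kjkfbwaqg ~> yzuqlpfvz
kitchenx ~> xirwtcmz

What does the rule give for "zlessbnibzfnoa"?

What's happening: move the first character to the end, then shift every letter 11 places backward in the alphabet (wrapping around).
Working it through for "zlessbnibzfnoa": intermediate "lessbnibzfnoaz", final "athhqcxqoucdpo".

athhqcxqoucdpo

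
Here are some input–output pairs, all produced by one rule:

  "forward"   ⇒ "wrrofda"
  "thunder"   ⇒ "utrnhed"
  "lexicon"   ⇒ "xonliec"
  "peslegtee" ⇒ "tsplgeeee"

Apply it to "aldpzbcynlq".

Looking at the pairs, the operation is to sort the characters into reverse alphabetical order.
So "aldpzbcynlq" becomes "zyqpnlldcba".

zyqpnlldcba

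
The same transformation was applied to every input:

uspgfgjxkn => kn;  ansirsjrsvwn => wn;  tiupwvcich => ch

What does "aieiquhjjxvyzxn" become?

The rule is to keep only the last 2 characters.
So "aieiquhjjxvyzxn" becomes "xn".

xn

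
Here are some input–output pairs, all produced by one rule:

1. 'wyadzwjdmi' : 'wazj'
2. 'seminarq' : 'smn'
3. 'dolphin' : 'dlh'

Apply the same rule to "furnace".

fra

Each output is the input with this applied: keep every other character starting from the first (positions 1st, 3rd, 5th, ...), then delete the last character.
Starting from "furnace": after the first operation, "frae"; after the second, "fra".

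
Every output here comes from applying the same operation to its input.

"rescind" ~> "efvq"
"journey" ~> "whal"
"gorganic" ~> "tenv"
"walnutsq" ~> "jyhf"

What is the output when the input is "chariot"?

Rule — keep every other character starting from the first (positions 1st, 3rd, 5th, ...), then shift every letter 13 places forward in the alphabet (wrapping around) — i.e. ROT13.
On "chariot": the first step gives "cait", and the second then gives "pnvg".

pnvg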